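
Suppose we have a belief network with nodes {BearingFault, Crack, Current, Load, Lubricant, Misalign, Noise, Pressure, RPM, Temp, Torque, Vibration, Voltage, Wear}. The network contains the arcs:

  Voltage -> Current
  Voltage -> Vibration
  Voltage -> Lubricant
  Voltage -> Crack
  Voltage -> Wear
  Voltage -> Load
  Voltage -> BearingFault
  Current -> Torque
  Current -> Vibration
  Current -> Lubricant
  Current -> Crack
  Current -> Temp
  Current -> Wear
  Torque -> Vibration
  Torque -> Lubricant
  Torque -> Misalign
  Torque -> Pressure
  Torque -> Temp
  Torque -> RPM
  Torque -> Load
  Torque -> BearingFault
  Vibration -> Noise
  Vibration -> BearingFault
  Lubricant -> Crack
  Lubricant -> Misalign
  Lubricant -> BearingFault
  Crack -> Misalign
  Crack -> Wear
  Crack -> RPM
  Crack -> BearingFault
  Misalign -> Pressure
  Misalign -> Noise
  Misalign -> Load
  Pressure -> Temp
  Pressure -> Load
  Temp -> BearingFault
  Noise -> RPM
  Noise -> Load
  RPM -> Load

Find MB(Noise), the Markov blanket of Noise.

{Crack, Load, Misalign, Pressure, RPM, Torque, Vibration, Voltage}

The Markov blanket of a node is its parents, its children, and the other parents of its children.
Parents of Noise: Misalign, Vibration.
Noise has children Load, RPM.
Co-parents of Noise (other parents of its children):
  parents(RPM) \ {Noise} = {Crack, Torque}.
  Load's other parents are Misalign, Pressure, RPM, Torque, Voltage.
Taking the union gives {Crack, Load, Misalign, Pressure, RPM, Torque, Vibration, Voltage}.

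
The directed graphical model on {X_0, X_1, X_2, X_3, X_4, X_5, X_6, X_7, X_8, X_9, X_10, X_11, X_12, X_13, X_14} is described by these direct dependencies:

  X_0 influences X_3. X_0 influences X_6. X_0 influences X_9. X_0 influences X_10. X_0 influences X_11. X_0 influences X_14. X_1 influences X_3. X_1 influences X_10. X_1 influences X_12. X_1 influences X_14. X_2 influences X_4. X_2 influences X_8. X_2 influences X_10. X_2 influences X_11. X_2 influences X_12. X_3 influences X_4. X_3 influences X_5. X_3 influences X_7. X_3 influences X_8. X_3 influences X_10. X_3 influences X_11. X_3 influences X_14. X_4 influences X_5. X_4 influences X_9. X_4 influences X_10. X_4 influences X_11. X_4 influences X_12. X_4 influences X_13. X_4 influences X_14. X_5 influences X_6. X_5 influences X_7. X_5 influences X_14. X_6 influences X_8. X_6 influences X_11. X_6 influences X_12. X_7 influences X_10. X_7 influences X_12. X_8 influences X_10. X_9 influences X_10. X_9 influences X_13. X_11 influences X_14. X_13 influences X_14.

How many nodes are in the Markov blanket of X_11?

A node's Markov blanket = Pa ∪ Ch ∪ (parents of Ch other than the node itself).
X_11's children: X_14.
X_11's parents: X_0, X_2, X_3, X_4, X_6.
Co-parents of X_11 (other parents of its children):
  X_14: X_0, X_1, X_3, X_4, X_5, X_13
MB(X_11) = {X_0, X_1, X_2, X_3, X_4, X_5, X_6, X_13, X_14}, which has 9 nodes.

9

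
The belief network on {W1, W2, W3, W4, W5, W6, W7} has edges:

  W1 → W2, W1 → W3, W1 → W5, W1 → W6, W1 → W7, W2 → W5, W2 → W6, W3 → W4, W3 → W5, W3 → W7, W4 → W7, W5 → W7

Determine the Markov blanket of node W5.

{W1, W2, W3, W4, W7}

The Markov blanket of a node is its parents, its children, and the other parents of its children.
Pa(W5) = {W1, W2, W3}.
W5's children: W7.
Parents of each child, excluding W5:
  W7: W1, W3, W4
MB(W5) = {W1, W2, W3, W4, W7}.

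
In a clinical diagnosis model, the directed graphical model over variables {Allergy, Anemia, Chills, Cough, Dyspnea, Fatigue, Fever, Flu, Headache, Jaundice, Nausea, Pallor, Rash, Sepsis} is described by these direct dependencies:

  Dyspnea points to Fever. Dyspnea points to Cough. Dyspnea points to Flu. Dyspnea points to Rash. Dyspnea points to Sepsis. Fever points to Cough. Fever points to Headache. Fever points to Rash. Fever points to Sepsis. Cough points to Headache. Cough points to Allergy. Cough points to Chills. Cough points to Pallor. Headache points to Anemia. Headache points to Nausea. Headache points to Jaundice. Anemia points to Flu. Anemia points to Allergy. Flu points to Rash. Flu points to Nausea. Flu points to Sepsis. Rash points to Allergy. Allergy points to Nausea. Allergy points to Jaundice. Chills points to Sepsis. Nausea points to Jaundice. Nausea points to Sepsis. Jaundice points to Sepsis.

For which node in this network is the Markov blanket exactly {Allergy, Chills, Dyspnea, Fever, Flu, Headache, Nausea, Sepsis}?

Jaundice

The target node must have every member of {Allergy, Chills, Dyspnea, Fever, Flu, Headache, Nausea, Sepsis} as a parent, child, or co-parent, and no others.
Parents of Jaundice: Allergy, Headache, Nausea; children: Sepsis; co-parents: Chills, Dyspnea, Fever, Flu, Nausea.
These exactly cover the given set, so the node is Jaundice.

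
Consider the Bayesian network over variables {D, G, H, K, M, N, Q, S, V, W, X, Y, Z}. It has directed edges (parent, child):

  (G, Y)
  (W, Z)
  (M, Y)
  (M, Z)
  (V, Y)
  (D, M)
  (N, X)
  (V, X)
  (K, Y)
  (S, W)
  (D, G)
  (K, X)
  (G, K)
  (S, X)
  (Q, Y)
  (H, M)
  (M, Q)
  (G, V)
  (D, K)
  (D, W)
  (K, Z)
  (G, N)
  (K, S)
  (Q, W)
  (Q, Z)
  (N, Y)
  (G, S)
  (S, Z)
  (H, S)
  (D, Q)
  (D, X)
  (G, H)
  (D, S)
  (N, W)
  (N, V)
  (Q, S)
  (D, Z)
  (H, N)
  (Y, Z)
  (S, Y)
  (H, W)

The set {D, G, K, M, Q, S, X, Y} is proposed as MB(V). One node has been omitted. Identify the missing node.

Ch(V) = {X, Y}.
Parents of V: G, N.
Co-parents of V (other parents of its children):
  X: D, K, N, S
  Y: G, K, M, N, Q, S
MB(V) = {D, G, K, M, N, Q, S, X, Y}.
Comparing with the claimed set, N is missing.

N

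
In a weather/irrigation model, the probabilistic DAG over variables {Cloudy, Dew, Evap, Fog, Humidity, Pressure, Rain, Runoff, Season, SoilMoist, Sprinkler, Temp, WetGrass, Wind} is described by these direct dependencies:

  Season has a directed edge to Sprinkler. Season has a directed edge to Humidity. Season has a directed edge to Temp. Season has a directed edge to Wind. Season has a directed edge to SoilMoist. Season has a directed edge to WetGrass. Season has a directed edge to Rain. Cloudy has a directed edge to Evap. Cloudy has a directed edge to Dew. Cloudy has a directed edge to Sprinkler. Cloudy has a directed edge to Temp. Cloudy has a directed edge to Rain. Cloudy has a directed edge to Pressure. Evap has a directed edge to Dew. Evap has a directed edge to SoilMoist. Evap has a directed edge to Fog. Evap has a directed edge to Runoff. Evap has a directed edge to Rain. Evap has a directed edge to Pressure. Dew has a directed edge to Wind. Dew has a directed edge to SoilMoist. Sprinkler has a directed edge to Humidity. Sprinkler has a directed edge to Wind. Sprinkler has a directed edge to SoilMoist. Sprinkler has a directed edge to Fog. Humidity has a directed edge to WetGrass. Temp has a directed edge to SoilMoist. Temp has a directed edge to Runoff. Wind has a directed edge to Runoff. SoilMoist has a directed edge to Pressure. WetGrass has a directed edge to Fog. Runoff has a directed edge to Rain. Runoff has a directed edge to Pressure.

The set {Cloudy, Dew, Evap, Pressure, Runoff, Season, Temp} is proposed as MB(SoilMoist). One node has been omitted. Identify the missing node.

Sprinkler

SoilMoist's parents: Dew, Evap, Season, Sprinkler, Temp.
SoilMoist has child Pressure.
Parents of each child, excluding SoilMoist:
  Pressure: Cloudy, Evap, Runoff
MB(SoilMoist) = {Cloudy, Dew, Evap, Pressure, Runoff, Season, Sprinkler, Temp}.
Comparing with the claimed set, Sprinkler is missing.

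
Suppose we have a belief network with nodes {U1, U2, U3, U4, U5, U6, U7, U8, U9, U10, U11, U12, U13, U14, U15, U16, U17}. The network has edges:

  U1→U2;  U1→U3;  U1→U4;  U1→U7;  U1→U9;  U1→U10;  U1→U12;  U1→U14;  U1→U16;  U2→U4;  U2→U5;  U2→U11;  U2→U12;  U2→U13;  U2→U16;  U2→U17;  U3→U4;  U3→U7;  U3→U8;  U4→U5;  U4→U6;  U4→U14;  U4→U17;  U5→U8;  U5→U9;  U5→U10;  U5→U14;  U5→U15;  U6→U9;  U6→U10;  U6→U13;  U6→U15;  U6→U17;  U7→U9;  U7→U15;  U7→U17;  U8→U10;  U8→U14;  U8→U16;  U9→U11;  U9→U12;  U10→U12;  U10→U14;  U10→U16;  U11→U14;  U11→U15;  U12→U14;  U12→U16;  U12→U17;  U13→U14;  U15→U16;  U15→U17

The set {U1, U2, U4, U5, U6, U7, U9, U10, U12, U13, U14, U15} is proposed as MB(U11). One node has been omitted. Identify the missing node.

U8

U11's parents: U2, U9.
Children of U11: U14, U15.
For each child, the remaining parents (spouses of U11):
  U14: U1, U4, U5, U8, U10, U12, U13
  U15: U5, U6, U7
MB(U11) = {U1, U2, U4, U5, U6, U7, U8, U9, U10, U12, U13, U14, U15}.
Comparing with the claimed set, U8 is missing.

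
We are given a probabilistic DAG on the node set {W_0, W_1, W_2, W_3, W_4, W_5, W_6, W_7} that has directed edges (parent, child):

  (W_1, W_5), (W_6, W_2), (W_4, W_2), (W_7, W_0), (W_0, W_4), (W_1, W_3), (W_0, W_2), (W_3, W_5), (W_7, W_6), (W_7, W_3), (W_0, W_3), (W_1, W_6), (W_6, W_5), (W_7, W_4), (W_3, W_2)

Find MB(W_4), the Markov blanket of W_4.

W_4 has parents W_0, W_7.
Ch(W_4) = {W_2}.
For each child, the remaining parents (spouses of W_4):
  W_2: W_0, W_3, W_6
MB(W_4) = {W_0, W_2, W_3, W_6, W_7}.

{W_0, W_2, W_3, W_6, W_7}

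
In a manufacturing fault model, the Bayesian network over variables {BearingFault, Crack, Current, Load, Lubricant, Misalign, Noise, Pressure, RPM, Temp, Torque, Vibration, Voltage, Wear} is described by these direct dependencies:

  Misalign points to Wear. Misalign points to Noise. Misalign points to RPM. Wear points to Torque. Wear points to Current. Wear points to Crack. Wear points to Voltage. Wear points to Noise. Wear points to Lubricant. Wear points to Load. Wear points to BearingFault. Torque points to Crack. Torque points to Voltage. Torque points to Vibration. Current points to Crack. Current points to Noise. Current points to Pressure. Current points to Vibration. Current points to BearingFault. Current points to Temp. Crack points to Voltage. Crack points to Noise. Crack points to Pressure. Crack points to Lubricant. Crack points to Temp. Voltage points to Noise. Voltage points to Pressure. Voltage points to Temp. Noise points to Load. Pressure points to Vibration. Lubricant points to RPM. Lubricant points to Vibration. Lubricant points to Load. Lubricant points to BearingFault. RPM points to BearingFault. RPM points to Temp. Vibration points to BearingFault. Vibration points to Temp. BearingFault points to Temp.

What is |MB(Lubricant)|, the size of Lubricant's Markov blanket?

Lubricant has parents Crack, Wear.
Ch(Lubricant) = {BearingFault, Load, RPM, Vibration}.
Parents of each child, excluding Lubricant:
  RPM also has parent Misalign.
  parents(Vibration) \ {Lubricant} = {Current, Pressure, Torque}.
  parents(Load) \ {Lubricant} = {Noise, Wear}.
  parents(BearingFault) \ {Lubricant} = {Current, RPM, Vibration, Wear}.
MB(Lubricant) = {BearingFault, Crack, Current, Load, Misalign, Noise, Pressure, RPM, Torque, Vibration, Wear}, which has 11 nodes.

11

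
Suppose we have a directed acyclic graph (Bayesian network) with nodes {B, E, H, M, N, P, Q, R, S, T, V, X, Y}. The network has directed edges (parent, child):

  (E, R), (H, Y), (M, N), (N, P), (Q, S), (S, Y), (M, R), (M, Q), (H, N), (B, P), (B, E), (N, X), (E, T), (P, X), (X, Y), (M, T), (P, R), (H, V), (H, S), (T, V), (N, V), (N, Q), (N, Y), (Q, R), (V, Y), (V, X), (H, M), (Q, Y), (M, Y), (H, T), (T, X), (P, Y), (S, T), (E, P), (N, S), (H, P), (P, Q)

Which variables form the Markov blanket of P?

{B, E, H, M, N, Q, R, S, T, V, X, Y}

By definition, MB(P) is built from P's parents, P's children, and the co-parents of P.
Pa(P) = {B, E, H, N}.
P has children Q, R, X, Y.
Co-parents of P (other parents of its children):
  Q: M, N
  R: E, M, Q
  X: N, T, V
  Y: H, M, N, Q, S, V, X
Union: {B, E, H, N} ∪ {Q, R, X, Y} ∪ {E, H, M, N, Q, S, T, V, X} = {B, E, H, M, N, Q, R, S, T, V, X, Y}.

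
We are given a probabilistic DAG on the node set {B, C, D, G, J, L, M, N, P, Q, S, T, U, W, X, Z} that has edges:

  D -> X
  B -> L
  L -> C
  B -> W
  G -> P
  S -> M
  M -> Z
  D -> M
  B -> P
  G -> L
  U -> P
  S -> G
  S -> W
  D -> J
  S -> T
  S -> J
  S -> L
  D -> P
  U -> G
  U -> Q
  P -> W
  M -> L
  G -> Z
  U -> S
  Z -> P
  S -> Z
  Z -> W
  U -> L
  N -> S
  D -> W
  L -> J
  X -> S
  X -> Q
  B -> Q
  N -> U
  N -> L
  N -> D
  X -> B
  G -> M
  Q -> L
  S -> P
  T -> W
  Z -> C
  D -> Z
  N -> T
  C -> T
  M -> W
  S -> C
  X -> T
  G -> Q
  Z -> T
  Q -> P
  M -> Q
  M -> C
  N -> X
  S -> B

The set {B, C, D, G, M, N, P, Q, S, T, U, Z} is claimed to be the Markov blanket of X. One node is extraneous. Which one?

P

Pa(X) = {D, N}.
X's children: B, Q, S, T.
For each child, the remaining parents (spouses of X):
  S also has parents N, U.
  B also has parent S.
  parents(Q) \ {X} = {B, G, M, U}.
  parents(T) \ {X} = {C, N, S, Z}.
MB(X) = {B, C, D, G, M, N, Q, S, T, U, Z}.
P is neither a parent, child, nor co-parent of X, so it does not belong.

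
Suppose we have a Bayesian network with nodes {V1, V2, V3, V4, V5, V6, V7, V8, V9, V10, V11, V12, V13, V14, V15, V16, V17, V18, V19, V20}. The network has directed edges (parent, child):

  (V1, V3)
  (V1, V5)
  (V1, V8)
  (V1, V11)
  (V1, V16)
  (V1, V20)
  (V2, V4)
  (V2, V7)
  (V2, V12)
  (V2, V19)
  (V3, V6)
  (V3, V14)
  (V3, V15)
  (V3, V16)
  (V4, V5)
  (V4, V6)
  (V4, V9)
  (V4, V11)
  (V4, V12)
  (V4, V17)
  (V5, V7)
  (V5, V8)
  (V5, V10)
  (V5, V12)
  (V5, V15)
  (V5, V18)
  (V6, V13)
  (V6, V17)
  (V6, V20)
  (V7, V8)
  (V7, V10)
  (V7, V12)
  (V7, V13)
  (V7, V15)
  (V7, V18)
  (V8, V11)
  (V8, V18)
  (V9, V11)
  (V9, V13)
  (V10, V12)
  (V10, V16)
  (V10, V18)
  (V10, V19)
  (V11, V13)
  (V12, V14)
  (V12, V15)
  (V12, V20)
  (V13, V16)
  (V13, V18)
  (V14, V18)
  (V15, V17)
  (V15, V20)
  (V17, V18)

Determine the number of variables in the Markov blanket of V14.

V14's parents: V3, V12.
Ch(V14) = {V18}.
Parents of each child, excluding V14:
  V18's other parents are V5, V7, V8, V10, V13, V17.
MB(V14) = {V3, V5, V7, V8, V10, V12, V13, V17, V18}, which has 9 nodes.

9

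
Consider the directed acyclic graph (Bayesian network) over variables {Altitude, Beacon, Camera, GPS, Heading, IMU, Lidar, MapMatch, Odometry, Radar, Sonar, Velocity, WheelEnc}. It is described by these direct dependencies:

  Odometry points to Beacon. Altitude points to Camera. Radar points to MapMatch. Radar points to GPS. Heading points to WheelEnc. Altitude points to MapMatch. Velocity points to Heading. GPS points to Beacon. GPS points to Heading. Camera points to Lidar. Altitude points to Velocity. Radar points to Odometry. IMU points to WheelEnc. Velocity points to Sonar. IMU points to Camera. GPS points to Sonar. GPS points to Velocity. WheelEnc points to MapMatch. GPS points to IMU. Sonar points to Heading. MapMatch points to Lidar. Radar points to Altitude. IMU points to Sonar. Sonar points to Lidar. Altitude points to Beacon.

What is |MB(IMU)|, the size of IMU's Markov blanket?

IMU's children: Camera, Sonar, WheelEnc.
Pa(IMU) = {GPS}.
Other parents of IMU's children:
  Sonar also has parents GPS, Velocity.
  WheelEnc also has parent Heading.
  Camera's other parent is Altitude.
MB(IMU) = {Altitude, Camera, GPS, Heading, Sonar, Velocity, WheelEnc}, which has 7 nodes.

7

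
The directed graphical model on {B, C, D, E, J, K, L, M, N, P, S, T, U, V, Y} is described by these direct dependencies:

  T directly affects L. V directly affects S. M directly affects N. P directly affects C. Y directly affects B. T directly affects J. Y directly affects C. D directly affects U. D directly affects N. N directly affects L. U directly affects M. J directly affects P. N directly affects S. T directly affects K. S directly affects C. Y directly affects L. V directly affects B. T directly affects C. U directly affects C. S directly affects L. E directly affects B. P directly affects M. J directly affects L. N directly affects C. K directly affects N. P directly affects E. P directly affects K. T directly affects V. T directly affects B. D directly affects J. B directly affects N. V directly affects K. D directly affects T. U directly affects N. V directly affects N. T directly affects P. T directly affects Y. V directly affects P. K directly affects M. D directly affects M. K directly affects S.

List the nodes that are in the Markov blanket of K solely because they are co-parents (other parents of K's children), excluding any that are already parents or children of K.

Children of K: M, N, S.
  M also has parents D, P, U.
  parents(N) \ {K} = {B, D, M, U, V}.
  parents(S) \ {K} = {N, V}.
Excluding nodes already adjacent to K (M, N, P, S, T, V), the co-parent-only contribution is {B, D, U}.

{B, D, U}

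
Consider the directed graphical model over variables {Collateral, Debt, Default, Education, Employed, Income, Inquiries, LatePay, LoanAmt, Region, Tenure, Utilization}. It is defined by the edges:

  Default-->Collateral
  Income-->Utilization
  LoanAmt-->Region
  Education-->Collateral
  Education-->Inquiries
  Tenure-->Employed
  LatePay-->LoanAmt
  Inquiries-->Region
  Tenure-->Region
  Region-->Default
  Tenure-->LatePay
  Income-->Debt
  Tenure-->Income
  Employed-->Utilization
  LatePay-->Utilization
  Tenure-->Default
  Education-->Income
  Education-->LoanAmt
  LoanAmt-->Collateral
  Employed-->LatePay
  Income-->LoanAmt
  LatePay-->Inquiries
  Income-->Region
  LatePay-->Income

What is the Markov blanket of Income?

Income's children: Debt, LoanAmt, Region, Utilization.
Parents of Income: Education, LatePay, Tenure.
Other parents of Income's children:
  LoanAmt's other parents are Education, LatePay.
  Utilization's other parents are Employed, LatePay.
  Debt has no other parent.
  parents(Region) \ {Income} = {Inquiries, LoanAmt, Tenure}.
Taking the union gives {Debt, Education, Employed, Inquiries, LatePay, LoanAmt, Region, Tenure, Utilization}.

{Debt, Education, Employed, Inquiries, LatePay, LoanAmt, Region, Tenure, Utilization}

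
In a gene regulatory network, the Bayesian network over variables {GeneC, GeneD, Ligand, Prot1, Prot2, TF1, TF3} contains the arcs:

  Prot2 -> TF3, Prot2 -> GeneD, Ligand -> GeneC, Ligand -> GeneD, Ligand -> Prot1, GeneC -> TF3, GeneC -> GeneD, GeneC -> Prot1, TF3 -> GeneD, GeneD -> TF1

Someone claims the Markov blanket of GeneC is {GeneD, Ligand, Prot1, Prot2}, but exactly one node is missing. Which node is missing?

A node's Markov blanket = Pa ∪ Ch ∪ (parents of Ch other than the node itself).
GeneC has parent Ligand.
Children of GeneC: GeneD, Prot1, TF3.
Co-parents of GeneC (other parents of its children):
  parents(TF3) \ {GeneC} = {Prot2}.
  GeneD's other parents are Ligand, Prot2, TF3.
  Prot1's other parent is Ligand.
MB(GeneC) = {GeneD, Ligand, Prot1, Prot2, TF3}.
Comparing with the claimed set, TF3 is missing.

TF3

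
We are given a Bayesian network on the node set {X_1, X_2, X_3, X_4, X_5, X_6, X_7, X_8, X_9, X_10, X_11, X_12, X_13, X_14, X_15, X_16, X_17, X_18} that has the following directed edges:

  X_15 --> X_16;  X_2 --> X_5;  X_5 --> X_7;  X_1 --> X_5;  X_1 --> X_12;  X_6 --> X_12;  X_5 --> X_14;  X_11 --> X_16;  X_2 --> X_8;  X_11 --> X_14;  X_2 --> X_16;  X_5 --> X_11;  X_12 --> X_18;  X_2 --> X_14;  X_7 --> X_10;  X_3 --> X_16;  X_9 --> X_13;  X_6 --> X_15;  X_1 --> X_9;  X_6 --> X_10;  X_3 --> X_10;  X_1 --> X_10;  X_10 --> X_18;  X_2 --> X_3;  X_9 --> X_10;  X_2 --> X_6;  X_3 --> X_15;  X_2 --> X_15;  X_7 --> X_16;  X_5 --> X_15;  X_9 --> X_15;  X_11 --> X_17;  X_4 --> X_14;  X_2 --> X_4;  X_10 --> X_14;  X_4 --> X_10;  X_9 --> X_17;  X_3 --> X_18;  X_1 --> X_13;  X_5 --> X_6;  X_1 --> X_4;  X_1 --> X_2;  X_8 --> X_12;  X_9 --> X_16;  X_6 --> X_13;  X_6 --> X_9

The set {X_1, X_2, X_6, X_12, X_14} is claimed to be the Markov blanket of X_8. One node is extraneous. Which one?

X_14

Pa(X_8) = {X_2}.
X_8's children: X_12.
Other parents of X_8's children:
  X_12's other parents are X_1, X_6.
MB(X_8) = {X_1, X_2, X_6, X_12}.
X_14 is neither a parent, child, nor co-parent of X_8, so it does not belong.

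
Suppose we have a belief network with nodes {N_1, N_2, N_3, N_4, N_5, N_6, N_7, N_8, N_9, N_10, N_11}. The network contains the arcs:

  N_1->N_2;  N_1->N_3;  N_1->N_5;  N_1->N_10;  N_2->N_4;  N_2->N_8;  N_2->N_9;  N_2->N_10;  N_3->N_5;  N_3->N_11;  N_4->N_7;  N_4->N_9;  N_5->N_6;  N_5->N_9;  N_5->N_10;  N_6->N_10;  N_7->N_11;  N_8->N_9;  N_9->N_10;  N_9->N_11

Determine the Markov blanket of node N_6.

Children of N_6: N_10.
N_6's parents: N_5.
For each child, the remaining parents (spouses of N_6):
  N_10's other parents are N_1, N_2, N_5, N_9.
Union: {N_5} ∪ {N_10} ∪ {N_1, N_2, N_5, N_9} = {N_1, N_2, N_5, N_9, N_10}.

{N_1, N_2, N_5, N_9, N_10}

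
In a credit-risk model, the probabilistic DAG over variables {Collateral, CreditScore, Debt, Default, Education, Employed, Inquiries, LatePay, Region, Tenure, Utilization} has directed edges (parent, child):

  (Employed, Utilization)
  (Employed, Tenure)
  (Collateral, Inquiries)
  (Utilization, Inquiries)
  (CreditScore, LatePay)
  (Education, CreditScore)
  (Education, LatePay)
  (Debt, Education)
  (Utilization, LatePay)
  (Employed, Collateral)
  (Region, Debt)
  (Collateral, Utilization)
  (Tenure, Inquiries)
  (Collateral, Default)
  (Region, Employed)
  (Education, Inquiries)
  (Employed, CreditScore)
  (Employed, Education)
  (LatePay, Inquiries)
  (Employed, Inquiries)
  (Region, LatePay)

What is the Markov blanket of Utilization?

{Collateral, CreditScore, Education, Employed, Inquiries, LatePay, Region, Tenure}

The Markov blanket of a node is its parents, its children, and the other parents of its children.
Utilization's parents: Collateral, Employed.
Utilization's children: Inquiries, LatePay.
Other parents of Utilization's children:
  parents(LatePay) \ {Utilization} = {CreditScore, Education, Region}.
  parents(Inquiries) \ {Utilization} = {Collateral, Education, Employed, LatePay, Tenure}.
Union: {Collateral, Employed} ∪ {Inquiries, LatePay} ∪ {Collateral, CreditScore, Education, Employed, LatePay, Region, Tenure} = {Collateral, CreditScore, Education, Employed, Inquiries, LatePay, Region, Tenure}.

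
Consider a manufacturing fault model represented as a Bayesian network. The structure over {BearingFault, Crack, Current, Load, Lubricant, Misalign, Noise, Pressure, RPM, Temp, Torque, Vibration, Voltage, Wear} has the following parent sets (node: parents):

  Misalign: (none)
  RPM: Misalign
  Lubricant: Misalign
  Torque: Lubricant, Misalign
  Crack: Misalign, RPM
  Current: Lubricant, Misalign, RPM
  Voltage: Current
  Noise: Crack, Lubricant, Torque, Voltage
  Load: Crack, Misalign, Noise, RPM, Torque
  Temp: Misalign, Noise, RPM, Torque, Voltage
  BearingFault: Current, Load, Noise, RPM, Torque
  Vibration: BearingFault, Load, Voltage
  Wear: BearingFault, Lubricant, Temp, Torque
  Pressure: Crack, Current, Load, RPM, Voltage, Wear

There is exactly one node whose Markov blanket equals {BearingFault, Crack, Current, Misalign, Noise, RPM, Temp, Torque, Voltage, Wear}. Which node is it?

The target node must have every member of {BearingFault, Crack, Current, Misalign, Noise, RPM, Temp, Torque, Voltage, Wear} as a parent, child, or co-parent, and no others.
Parents of Lubricant: Misalign; children: Current, Noise, Torque, Wear; co-parents: BearingFault, Crack, Misalign, RPM, Temp, Torque, Voltage.
These exactly cover the given set, so the node is Lubricant.

Lubricant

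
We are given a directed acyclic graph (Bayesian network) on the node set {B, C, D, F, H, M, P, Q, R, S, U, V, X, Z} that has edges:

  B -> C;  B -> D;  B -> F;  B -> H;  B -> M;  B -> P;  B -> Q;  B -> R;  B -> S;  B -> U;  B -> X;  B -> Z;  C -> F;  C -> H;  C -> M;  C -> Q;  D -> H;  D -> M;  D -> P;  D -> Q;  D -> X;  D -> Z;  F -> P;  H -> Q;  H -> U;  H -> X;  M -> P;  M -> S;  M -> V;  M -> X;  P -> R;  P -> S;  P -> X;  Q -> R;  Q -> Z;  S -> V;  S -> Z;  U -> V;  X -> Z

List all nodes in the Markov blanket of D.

{B, C, F, H, M, P, Q, S, X, Z}

By definition, MB(D) is built from D's parents, D's children, and the co-parents of D.
Parents of D: B.
Children of D: H, M, P, Q, X, Z.
Other parents of D's children:
  H also has parents B, C.
  M also has parents B, C.
  parents(P) \ {D} = {B, F, M}.
  Q also has parents B, C, H.
  X also has parents B, H, M, P.
  parents(Z) \ {D} = {B, Q, S, X}.
Taking the union gives {B, C, F, H, M, P, Q, S, X, Z}.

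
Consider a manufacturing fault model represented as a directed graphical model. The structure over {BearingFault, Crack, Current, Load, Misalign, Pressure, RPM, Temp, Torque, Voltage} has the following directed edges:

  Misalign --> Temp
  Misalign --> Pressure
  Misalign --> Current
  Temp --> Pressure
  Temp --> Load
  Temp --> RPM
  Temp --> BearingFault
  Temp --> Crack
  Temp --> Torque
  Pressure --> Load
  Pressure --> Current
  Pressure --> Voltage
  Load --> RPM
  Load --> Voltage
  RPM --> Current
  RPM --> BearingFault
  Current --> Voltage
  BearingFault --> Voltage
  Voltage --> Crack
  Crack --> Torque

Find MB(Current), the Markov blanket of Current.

{BearingFault, Load, Misalign, Pressure, RPM, Voltage}

Current's parents: Misalign, Pressure, RPM.
Ch(Current) = {Voltage}.
Other parents of Current's children:
  Voltage's other parents are BearingFault, Load, Pressure.
So the Markov blanket of Current is {BearingFault, Load, Misalign, Pressure, RPM, Voltage}.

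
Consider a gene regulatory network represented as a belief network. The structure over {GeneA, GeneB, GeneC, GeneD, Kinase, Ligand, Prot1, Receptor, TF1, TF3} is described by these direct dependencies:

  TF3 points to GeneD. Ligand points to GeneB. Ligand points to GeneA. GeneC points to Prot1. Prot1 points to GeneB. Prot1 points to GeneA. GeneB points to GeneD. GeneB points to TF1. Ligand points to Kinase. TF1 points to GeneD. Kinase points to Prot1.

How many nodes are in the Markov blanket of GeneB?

A node's Markov blanket = Pa ∪ Ch ∪ (parents of Ch other than the node itself).
GeneB's parents: Ligand, Prot1.
GeneB's children: GeneD, TF1.
Co-parents of GeneB (other parents of its children):
  TF1: no additional parents.
  GeneD's other parents are TF1, TF3.
MB(GeneB) = {GeneD, Ligand, Prot1, TF1, TF3}, which has 5 nodes.

5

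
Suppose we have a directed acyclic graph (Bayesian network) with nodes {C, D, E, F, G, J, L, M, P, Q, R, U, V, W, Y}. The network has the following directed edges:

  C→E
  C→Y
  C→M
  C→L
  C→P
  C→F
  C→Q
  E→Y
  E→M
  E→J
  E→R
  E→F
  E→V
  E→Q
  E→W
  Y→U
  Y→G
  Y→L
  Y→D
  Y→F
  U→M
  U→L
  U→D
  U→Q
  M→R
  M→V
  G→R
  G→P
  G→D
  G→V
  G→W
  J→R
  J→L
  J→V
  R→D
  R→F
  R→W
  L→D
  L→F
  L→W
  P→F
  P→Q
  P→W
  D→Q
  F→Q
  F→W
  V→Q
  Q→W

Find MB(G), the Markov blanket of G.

Children of G: D, P, R, V, W.
Pa(G) = {Y}.
For each child, the remaining parents (spouses of G):
  parents(R) \ {G} = {E, J, M}.
  P also has parent C.
  D also has parents L, R, U, Y.
  V also has parents E, J, M.
  parents(W) \ {G} = {E, F, L, P, Q, R}.
Union: {Y} ∪ {D, P, R, V, W} ∪ {C, E, F, J, L, M, P, Q, R, U, Y} = {C, D, E, F, J, L, M, P, Q, R, U, V, W, Y}.

{C, D, E, F, J, L, M, P, Q, R, U, V, W, Y}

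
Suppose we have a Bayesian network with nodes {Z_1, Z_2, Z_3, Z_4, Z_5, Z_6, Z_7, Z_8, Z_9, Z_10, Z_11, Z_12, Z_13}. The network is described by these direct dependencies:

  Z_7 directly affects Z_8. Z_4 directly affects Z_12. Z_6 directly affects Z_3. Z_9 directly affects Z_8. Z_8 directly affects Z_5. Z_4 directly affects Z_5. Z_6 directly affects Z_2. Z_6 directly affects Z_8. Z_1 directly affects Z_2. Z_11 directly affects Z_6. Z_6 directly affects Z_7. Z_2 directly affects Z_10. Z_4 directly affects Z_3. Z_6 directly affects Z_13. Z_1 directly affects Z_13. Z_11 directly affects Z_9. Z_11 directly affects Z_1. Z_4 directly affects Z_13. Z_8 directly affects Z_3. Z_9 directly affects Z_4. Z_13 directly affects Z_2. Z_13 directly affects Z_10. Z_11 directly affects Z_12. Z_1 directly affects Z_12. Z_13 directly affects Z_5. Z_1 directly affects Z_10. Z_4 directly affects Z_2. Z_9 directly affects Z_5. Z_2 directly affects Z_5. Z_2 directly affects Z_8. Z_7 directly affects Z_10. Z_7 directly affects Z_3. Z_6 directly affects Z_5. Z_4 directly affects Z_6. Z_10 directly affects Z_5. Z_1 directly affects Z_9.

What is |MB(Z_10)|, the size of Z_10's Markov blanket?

9

Ch(Z_10) = {Z_5}.
Z_10 has parents Z_1, Z_2, Z_7, Z_13.
For each child, the remaining parents (spouses of Z_10):
  Z_5's other parents are Z_2, Z_4, Z_6, Z_8, Z_9, Z_13.
MB(Z_10) = {Z_1, Z_2, Z_4, Z_5, Z_6, Z_7, Z_8, Z_9, Z_13}, which has 9 nodes.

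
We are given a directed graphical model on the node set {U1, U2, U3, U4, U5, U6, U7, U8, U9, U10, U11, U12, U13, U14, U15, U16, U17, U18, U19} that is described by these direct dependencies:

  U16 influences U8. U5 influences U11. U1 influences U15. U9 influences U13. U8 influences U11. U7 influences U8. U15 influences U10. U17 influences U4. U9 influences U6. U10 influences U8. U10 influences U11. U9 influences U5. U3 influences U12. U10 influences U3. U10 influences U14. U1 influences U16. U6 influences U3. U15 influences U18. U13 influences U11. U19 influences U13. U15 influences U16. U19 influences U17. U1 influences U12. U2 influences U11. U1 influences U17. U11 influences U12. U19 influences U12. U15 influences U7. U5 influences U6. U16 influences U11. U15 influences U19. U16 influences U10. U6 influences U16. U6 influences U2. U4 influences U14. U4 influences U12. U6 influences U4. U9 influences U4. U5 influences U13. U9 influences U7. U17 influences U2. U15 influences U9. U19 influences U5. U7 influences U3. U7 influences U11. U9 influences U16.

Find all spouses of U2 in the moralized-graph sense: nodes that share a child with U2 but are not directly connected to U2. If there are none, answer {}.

{U5, U7, U8, U10, U13, U16}

Children of U2: U11.
  U11 also has parents U5, U7, U8, U10, U13, U16.
Excluding nodes already adjacent to U2 (U6, U11, U17), the co-parent-only contribution is {U5, U7, U8, U10, U13, U16}.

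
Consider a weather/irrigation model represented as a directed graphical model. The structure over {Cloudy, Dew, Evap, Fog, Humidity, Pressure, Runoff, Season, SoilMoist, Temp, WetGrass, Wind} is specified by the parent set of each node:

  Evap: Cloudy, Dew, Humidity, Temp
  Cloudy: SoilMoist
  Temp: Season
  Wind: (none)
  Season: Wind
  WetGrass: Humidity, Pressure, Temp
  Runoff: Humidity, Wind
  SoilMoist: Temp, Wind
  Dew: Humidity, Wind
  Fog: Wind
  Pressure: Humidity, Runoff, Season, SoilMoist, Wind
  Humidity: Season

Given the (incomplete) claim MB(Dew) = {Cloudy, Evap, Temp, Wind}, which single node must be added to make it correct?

Dew has child Evap.
Parents of Dew: Humidity, Wind.
Parents of each child, excluding Dew:
  parents(Evap) \ {Dew} = {Cloudy, Humidity, Temp}.
MB(Dew) = {Cloudy, Evap, Humidity, Temp, Wind}.
Comparing with the claimed set, Humidity is missing.

Humidity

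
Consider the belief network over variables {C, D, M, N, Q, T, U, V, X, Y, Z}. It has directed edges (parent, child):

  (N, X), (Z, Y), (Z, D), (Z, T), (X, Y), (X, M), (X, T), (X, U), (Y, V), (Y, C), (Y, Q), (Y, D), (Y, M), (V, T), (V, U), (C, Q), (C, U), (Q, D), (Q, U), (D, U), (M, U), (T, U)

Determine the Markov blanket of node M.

By definition, MB(M) is built from M's parents, M's children, and the co-parents of M.
M has parents X, Y.
M has child U.
Parents of each child, excluding M:
  U's other parents are C, D, Q, T, V, X.
So the Markov blanket of M is {C, D, Q, T, U, V, X, Y}.

{C, D, Q, T, U, V, X, Y}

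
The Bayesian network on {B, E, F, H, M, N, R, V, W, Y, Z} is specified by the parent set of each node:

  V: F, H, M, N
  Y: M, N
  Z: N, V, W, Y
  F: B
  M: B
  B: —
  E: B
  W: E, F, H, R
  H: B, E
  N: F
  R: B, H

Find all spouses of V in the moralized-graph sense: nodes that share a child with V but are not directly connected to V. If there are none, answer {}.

Children of V: Z.
  parents(Z) \ {V} = {N, W, Y}.
Excluding nodes already adjacent to V (F, H, M, N, Z), the co-parent-only contribution is {W, Y}.

{W, Y}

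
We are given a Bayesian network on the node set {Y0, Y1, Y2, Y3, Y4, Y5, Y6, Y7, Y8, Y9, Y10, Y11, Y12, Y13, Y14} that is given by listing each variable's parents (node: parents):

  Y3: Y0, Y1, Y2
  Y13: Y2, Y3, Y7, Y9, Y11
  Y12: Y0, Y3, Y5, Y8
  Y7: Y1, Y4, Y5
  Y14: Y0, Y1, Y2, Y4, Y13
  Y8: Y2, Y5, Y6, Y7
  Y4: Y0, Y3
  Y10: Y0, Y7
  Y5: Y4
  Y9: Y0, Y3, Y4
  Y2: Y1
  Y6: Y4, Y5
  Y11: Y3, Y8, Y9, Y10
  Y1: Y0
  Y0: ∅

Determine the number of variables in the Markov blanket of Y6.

5

Y6's parents: Y4, Y5.
Y6's children: Y8.
Other parents of Y6's children:
  Y8's other parents are Y2, Y5, Y7.
MB(Y6) = {Y2, Y4, Y5, Y7, Y8}, which has 5 nodes.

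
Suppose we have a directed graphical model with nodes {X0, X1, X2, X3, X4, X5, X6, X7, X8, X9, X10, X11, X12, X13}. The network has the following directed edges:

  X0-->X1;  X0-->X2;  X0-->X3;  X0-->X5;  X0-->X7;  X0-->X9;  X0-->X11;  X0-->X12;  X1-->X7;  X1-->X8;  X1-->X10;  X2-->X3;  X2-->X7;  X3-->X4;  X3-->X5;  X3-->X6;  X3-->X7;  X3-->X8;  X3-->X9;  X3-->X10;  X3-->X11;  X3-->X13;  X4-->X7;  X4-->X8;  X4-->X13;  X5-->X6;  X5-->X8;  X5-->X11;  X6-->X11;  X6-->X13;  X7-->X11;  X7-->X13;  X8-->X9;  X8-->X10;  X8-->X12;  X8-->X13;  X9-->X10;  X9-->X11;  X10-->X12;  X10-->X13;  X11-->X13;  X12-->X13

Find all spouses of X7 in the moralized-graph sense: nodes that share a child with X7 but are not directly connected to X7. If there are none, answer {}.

Children of X7: X11, X13.
  parents(X11) \ {X7} = {X0, X3, X5, X6, X9}.
  parents(X13) \ {X7} = {X3, X4, X6, X8, X10, X11, X12}.
Excluding nodes already adjacent to X7 (X0, X1, X2, X3, X4, X11, X13), the co-parent-only contribution is {X5, X6, X8, X9, X10, X12}.

{X5, X6, X8, X9, X10, X12}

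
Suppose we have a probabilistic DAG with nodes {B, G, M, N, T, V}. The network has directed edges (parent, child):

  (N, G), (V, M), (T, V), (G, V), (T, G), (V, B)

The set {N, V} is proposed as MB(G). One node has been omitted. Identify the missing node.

G has parents N, T.
G has child V.
Other parents of G's children:
  V: T
MB(G) = {N, T, V}.
Comparing with the claimed set, T is missing.

T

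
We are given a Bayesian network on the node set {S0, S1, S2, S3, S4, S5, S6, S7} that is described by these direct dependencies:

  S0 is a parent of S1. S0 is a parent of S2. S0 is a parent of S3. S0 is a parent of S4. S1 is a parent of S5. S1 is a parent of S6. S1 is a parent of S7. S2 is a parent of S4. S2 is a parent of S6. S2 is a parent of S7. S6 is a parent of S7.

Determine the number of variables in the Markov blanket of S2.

5

By definition, MB(S2) is built from S2's parents, S2's children, and the co-parents of S2.
S2 has parent S0.
S2 has children S4, S6, S7.
Co-parents of S2 (other parents of its children):
  S4: S0
  S6: S1
  S7: S1, S6
MB(S2) = {S0, S1, S4, S6, S7}, which has 5 nodes.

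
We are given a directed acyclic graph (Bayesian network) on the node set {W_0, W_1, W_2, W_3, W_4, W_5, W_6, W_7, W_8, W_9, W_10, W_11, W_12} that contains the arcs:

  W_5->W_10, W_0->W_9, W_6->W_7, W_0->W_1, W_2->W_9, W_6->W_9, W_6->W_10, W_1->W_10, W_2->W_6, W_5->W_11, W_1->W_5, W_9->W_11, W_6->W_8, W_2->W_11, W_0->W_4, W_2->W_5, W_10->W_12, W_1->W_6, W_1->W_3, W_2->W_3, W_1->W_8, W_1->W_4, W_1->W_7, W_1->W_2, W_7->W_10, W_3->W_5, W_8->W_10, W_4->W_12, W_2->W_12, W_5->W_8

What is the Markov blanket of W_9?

{W_0, W_2, W_5, W_6, W_11}

Parents of W_9: W_0, W_2, W_6.
Ch(W_9) = {W_11}.
For each child, the remaining parents (spouses of W_9):
  W_11: W_2, W_5
Taking the union gives {W_0, W_2, W_5, W_6, W_11}.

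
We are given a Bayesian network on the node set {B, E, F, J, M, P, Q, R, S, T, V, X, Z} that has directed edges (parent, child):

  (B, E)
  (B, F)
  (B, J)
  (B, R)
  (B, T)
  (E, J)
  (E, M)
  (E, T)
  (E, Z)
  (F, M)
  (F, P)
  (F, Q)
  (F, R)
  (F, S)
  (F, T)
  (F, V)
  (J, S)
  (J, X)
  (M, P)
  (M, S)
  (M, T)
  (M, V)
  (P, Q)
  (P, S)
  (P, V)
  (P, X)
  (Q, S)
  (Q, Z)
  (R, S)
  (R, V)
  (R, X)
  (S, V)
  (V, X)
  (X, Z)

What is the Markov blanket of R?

{B, F, J, M, P, Q, S, V, X}

Pa(R) = {B, F}.
R has children S, V, X.
Parents of each child, excluding R:
  S's other parents are F, J, M, P, Q.
  V's other parents are F, M, P, S.
  X's other parents are J, P, V.
So the Markov blanket of R is {B, F, J, M, P, Q, S, V, X}.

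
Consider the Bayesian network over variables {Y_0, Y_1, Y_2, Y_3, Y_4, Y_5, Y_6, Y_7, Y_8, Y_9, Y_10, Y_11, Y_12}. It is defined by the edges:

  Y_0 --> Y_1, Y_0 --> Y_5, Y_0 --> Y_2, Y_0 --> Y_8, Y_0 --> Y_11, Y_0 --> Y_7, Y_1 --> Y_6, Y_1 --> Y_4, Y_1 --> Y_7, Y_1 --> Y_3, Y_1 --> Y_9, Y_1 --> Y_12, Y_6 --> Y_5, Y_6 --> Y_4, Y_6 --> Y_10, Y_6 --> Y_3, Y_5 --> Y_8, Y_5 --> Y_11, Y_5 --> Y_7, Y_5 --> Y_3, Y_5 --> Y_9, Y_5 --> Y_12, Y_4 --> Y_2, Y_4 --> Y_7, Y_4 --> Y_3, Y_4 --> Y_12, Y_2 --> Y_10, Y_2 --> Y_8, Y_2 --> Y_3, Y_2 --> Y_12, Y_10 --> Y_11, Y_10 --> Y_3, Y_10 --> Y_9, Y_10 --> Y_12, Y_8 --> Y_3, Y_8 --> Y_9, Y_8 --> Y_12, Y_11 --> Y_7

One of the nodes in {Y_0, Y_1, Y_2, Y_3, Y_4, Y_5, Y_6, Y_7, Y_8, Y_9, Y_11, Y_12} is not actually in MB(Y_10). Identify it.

Y_7

Recall MB(v) = parents ∪ children ∪ spouses, where spouses are the other parents of v's children.
Y_10's children: Y_3, Y_9, Y_11, Y_12.
Parents of Y_10: Y_2, Y_6.
Parents of each child, excluding Y_10:
  Y_11: Y_0, Y_5
  Y_3: Y_1, Y_2, Y_4, Y_5, Y_6, Y_8
  Y_9: Y_1, Y_5, Y_8
  Y_12: Y_1, Y_2, Y_4, Y_5, Y_8
MB(Y_10) = {Y_0, Y_1, Y_2, Y_3, Y_4, Y_5, Y_6, Y_8, Y_9, Y_11, Y_12}.
Y_7 is neither a parent, child, nor co-parent of Y_10, so it does not belong.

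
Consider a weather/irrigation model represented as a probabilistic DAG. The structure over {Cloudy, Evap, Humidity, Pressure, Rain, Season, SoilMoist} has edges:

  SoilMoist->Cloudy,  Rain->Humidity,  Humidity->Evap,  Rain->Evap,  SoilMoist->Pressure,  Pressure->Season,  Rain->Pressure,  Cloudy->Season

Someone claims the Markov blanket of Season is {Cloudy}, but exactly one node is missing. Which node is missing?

Parents of Season: Cloudy, Pressure.
Ch(Season) = {}.
Season has no children, so there are no co-parents.
MB(Season) = {Cloudy, Pressure}.
Comparing with the claimed set, Pressure is missing.

Pressure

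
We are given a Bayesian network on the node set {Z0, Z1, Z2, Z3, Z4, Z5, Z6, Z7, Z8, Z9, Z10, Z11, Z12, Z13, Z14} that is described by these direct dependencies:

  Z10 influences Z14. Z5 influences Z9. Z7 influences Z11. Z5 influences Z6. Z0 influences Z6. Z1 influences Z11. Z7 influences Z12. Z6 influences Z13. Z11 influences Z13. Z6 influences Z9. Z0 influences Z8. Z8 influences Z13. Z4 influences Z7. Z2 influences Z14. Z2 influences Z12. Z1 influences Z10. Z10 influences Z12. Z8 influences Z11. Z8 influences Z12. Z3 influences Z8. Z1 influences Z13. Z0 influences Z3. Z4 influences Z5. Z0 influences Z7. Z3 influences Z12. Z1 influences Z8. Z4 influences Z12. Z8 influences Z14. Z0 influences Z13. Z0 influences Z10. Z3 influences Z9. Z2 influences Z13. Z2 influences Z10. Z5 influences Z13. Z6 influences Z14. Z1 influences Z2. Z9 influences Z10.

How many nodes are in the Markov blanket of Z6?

Recall MB(v) = parents ∪ children ∪ spouses, where spouses are the other parents of v's children.
Pa(Z6) = {Z0, Z5}.
Children of Z6: Z9, Z13, Z14.
Other parents of Z6's children:
  parents(Z9) \ {Z6} = {Z3, Z5}.
  Z13 also has parents Z0, Z1, Z2, Z5, Z8, Z11.
  Z14's other parents are Z2, Z8, Z10.
MB(Z6) = {Z0, Z1, Z2, Z3, Z5, Z8, Z9, Z10, Z11, Z13, Z14}, which has 11 nodes.

11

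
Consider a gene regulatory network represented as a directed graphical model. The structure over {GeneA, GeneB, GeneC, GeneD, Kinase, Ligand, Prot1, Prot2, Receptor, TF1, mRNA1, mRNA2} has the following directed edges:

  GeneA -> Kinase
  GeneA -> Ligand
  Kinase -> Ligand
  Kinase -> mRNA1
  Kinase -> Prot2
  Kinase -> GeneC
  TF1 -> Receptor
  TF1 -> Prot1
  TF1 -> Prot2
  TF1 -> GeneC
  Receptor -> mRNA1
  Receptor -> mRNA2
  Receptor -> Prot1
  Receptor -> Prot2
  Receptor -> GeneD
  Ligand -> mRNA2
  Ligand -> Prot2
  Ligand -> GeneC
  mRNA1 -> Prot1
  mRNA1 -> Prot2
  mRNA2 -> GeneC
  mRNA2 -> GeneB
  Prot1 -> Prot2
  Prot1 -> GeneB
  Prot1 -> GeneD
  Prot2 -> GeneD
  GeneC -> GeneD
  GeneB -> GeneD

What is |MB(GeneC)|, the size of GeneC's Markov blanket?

9

By definition, MB(GeneC) is built from GeneC's parents, GeneC's children, and the co-parents of GeneC.
Parents of GeneC: Kinase, Ligand, TF1, mRNA2.
GeneC's children: GeneD.
For each child, the remaining parents (spouses of GeneC):
  GeneD also has parents GeneB, Prot1, Prot2, Receptor.
MB(GeneC) = {GeneB, GeneD, Kinase, Ligand, Prot1, Prot2, Receptor, TF1, mRNA2}, which has 9 nodes.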